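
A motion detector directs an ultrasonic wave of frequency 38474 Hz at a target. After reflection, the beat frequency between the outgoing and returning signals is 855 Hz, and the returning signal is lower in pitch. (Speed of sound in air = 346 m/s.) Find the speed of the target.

3.9 m/s

Double Doppler shift off a moving reflector: f₂ = f₀ · (v + u)/(v − u) (u > 0 toward emitter).
Returning signal is lower, so f₂ = f₀ − Δf = 38474 − 855 = 37619 Hz.
Rearranging, u = v · (f₂ − f₀)/(f₂ + f₀) = 346 × -855/76093 ≈ -3.9 m/s.
So the target is moving at 3.9 m/s away from the emitter.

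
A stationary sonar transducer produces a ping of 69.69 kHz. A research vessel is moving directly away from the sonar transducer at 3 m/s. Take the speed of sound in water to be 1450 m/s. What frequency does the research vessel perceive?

69.5 kHz

Only the observer moves, away from the source, so f' = f · (v − v_o)/v.
f' = 69.69 × (1450 − 3)/1450 = 69.69 × 1447/1450 ≈ 69.5 kHz.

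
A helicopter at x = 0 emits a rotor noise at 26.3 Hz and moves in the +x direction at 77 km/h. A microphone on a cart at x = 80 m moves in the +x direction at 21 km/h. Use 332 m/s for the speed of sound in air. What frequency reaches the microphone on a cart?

27.6 Hz

77 km/h = 21.39 m/s; 21 km/h = 5.833 m/s.
The observer lies on the +x side, so the source is heading toward the observer and the observer is heading away from the source.
With source approaching and observer receding, f' = f · (v − v_o)/(v − v_s).
f' = 26.3 × (332 − 5.833)/(332 − 21.39) = 26.3 × 326.17/310.61 ≈ 27.6 Hz.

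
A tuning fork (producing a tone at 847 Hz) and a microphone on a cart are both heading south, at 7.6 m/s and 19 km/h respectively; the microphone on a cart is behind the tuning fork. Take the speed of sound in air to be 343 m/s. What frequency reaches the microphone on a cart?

841 Hz

19 km/h = 5.278 m/s.
The microphone on a cart is behind, so the tuning fork is moving away from it while the microphone on a cart is moving toward the tuning fork.
General Doppler shift: f' = f · (v + v_o)/(v + v_s).
f' = 847 × (343 + 5.278)/(343 + 7.6) = 847 × 348.28/350.6 ≈ 841 Hz.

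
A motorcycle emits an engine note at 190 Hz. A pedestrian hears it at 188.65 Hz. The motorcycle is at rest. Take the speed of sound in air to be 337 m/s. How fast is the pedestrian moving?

f' < f, so the pedestrian is receding.
f' = f · (v − v_o)/v ⇒ v_o = v · |f'/f − 1|.
v_o = 337 × |188.65/190 − 1| = 337 × 0.007105 ≈ 2.39 m/s.

2.39 m/s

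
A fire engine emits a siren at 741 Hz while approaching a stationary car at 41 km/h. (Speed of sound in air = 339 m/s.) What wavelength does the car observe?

41 km/h = 11.39 m/s.
Only the source moves, toward the listener, so f' = f · v/(v − v_s).
f' = 741 × 339/(339 − 11.39) ≈ 767 Hz.
λ' = v/f' = 339/766.76 ≈ 44.2 cm.

44.2 cm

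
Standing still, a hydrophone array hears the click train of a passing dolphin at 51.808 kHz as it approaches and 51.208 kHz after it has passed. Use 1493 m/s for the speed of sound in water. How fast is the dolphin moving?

8.7 m/s

f₁/f₂ = (v + v_s)/(v − v_s), so v_s = v · (f₁ − f₂)/(f₁ + f₂).
v_s = 1493 × (51.808 − 51.208)/(51.808 + 51.208) = 1493 × 0.600/103.016 ≈ 8.7 m/s.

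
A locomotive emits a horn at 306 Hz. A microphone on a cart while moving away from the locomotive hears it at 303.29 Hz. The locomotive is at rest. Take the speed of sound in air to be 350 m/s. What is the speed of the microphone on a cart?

3.1 m/s

f' = f · (v − v_o)/v ⇒ v_o = v · |f'/f − 1|.
v_o = 350 × |303.29/306 − 1| = 350 × 0.008856 ≈ 3.1 m/s.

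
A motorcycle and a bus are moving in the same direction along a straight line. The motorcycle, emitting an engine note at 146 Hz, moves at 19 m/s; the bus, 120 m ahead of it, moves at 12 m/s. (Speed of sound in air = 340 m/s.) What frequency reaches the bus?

The bus is ahead, so the motorcycle is moving toward it while the bus is moving away from the motorcycle.
With source approaching and observer receding, f' = f · (v − v_o)/(v − v_s).
f' = 146 × (340 − 12)/(340 − 19) = 146 × 328/321 ≈ 149 Hz.

149 Hz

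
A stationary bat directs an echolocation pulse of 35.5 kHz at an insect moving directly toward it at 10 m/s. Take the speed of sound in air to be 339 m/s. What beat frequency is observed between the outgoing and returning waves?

2158 Hz

At the insect (a moving observer), f₁ = f₀ · (v + u)/v = 35.5 × 349/339 ≈ 36.55 kHz.
The reflection then acts as a moving source: f₂ = f₁ · v/(v − u) ≈ 37.66 kHz.
Beat frequency (with f₀ = 35500 Hz): |f₂ − f₀| = 2u·f₀/(v − u) = 2 × 10 × 35500/329 ≈ 2158 Hz.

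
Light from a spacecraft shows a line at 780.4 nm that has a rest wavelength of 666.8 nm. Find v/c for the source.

0.156

λ'/λ₀ = 1.1704 > 1 (redshift), so the source is receding.
λ'/λ₀ = √((1 + β)/(1 − β)) for a receding source ⇒ β = (r² − 1)/(r² + 1) with r = λ'/λ₀.
β = (1.3698 − 1)/(1.3698 + 1) ≈ 0.156.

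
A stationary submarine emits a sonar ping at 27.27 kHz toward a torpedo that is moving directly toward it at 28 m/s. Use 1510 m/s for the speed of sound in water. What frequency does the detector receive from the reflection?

28.3 kHz

At the torpedo (a moving observer), f₁ = f₀ · (v + u)/v = 27.27 × 1538/1510 ≈ 27.8 kHz.
On reflection it acts as a source moving toward the stationary detector: f₂ = f₁ · v/(v − u) = 27.8 × 1510/1482 ≈ 28.3 kHz.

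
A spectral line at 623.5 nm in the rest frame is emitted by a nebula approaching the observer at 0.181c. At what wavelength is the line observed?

519.2 nm

Relativistic Doppler for wavelength: λ' = λ₀ · √((1 − β)/(1 + β)).
λ' = 623.5 × √(0.8190/1.1810) = 623.5 × 0.83275 ≈ 519.2 nm.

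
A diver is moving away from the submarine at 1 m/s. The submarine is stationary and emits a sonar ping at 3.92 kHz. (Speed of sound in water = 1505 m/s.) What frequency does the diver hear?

3.92 kHz

Only the observer moves, away from the source, so f' = f · (v − v_o)/v.
f' = 3.92 × (1505 − 1)/1505 = 3.92 × 1504/1505 ≈ 3.92 kHz.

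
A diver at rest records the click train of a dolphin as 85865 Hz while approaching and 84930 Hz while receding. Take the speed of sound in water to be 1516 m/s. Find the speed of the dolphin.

8.3 m/s

f₁/f₂ = (v + v_s)/(v − v_s), so v_s = v · (f₁ − f₂)/(f₁ + f₂).
v_s = 1516 × (85865 − 84930)/(85865 + 84930) = 1516 × 935/170795 ≈ 8.3 m/s.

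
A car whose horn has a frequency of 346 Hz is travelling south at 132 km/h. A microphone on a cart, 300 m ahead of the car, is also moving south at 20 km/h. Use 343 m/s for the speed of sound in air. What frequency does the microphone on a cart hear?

381 Hz

132 km/h = 36.67 m/s; 20 km/h = 5.556 m/s.
The microphone on a cart is ahead, so the car is moving toward it while the microphone on a cart is moving away from the car.
General Doppler shift: f' = f · (v − v_o)/(v − v_s).
f' = 346 × (343 − 5.556)/(343 − 36.67) = 346 × 337.44/306.33 ≈ 381 Hz.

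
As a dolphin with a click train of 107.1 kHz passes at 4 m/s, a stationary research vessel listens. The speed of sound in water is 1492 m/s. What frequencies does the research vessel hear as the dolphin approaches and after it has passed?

107.4 kHz approaching; 106.8 kHz receding

Approaching: f₁ = f · v/(v − v_s) = 107.1 × 1492/1488 ≈ 107.4 kHz.
Receding: f₂ = f · v/(v + v_s) = 107.1 × 1492/1496 ≈ 106.8 kHz.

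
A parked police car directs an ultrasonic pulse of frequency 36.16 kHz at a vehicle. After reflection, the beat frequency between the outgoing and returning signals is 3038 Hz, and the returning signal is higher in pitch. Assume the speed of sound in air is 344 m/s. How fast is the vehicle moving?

13.9 m/s

Double Doppler shift off a moving reflector: f₂ = f₀ · (v + u)/(v − u) (u > 0 toward emitter).
Returning signal is higher, so f₂ = f₀ + Δf = 36160 + 3038 = 39198 Hz.
Rearranging, u = v · (f₂ − f₀)/(f₂ + f₀) = 344 × 3038/75358 ≈ 13.9 m/s.
So the vehicle is moving at 13.9 m/s toward the emitter.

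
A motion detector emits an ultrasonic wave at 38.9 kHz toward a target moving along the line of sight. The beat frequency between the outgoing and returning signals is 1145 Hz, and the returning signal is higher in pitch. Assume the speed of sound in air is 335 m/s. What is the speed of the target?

Double Doppler shift off a moving reflector: f₂ = f₀ · (v + u)/(v − u) (u > 0 toward emitter).
Returning signal is higher, so f₂ = f₀ + Δf = 38900 + 1145 = 40045 Hz.
Rearranging, u = v · (f₂ − f₀)/(f₂ + f₀) = 335 × 1145/78945 ≈ 4.9 m/s.
So the target is moving at 4.9 m/s toward the emitter.

4.9 m/s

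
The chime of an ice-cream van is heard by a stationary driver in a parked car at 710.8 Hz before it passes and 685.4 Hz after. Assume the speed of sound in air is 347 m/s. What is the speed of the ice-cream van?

6.3 m/s

f₁/f₂ = (v + v_s)/(v − v_s), so v_s = v · (f₁ − f₂)/(f₁ + f₂).
v_s = 347 × (710.8 − 685.4)/(710.8 + 685.4) = 347 × 25.4/1396.2 ≈ 6.3 m/s.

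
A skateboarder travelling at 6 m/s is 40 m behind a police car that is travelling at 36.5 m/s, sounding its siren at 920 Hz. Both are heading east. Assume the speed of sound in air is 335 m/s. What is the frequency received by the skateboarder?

844 Hz

The skateboarder is behind, so the police car is moving away from it while the skateboarder is moving toward the police car.
With source receding and observer approaching, f' = f · (v + v_o)/(v + v_s).
f' = 920 × (335 + 6)/(335 + 36.5) = 920 × 341/371.5 ≈ 844 Hz.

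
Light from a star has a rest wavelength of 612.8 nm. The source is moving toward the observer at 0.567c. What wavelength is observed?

Relativistic Doppler for wavelength: λ' = λ₀ · √((1 − β)/(1 + β)).
λ' = 612.8 × √(0.4330/1.5670) = 612.8 × 0.52567 ≈ 322.1 nm.

322.1 nm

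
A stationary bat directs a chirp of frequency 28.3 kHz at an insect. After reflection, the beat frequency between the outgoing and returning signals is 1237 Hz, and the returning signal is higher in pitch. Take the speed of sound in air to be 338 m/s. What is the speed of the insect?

7.2 m/s

Double Doppler shift off a moving reflector: f₂ = f₀ · (v + u)/(v − u) (u > 0 toward emitter).
Returning signal is higher, so f₂ = f₀ + Δf = 28300 + 1237 = 29537 Hz.
Rearranging, u = v · (f₂ − f₀)/(f₂ + f₀) = 338 × 1237/57837 ≈ 7.2 m/s.
So the insect is moving at 7.2 m/s toward the emitter.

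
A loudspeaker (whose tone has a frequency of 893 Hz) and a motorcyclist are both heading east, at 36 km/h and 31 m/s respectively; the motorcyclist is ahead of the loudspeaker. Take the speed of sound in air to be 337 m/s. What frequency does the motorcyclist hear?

836 Hz

36 km/h = 10 m/s.
The motorcyclist is ahead, so the loudspeaker is moving toward it while the motorcyclist is moving away from the loudspeaker.
With source approaching and observer receding, f' = f · (v − v_o)/(v − v_s).
f' = 893 × (337 − 31)/(337 − 10) = 893 × 306/327 ≈ 836 Hz.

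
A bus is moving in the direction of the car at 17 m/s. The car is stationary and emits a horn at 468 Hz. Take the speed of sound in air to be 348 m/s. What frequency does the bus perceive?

Only the observer moves, toward the source, so f' = f · (v + v_o)/v.
f' = 468 × (348 + 17)/348 = 468 × 365/348 ≈ 491 Hz.

491 Hz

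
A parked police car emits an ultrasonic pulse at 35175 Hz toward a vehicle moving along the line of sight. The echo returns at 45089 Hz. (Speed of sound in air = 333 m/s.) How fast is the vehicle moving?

Double Doppler shift off a moving reflector: f₂ = f₀ · (v + u)/(v − u) (u > 0 toward emitter).
Rearranging, u = v · (f₂ − f₀)/(f₂ + f₀) = 333 × 9914/80264 ≈ 41 m/s.
So the vehicle is moving at 41 m/s toward the emitter.

41 m/s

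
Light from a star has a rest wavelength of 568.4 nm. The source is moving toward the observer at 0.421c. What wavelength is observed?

362.8 nm

Relativistic Doppler for wavelength: λ' = λ₀ · √((1 − β)/(1 + β)).
λ' = 568.4 × √(0.5790/1.4210) = 568.4 × 0.63833 ≈ 362.8 nm.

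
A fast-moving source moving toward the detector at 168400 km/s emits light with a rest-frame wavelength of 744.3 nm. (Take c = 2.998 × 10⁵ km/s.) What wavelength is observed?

β = v/c = 168400/299800 = 0.5617.
Relativistic Doppler for wavelength: λ' = λ₀ · √((1 − β)/(1 + β)).
λ' = 744.3 × √(0.4383/1.5617) = 744.3 × 0.52976 ≈ 394.3 nm.

394.3 nm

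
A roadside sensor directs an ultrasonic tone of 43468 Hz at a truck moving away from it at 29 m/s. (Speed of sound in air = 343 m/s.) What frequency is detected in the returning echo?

The truck first receives the wave as a moving observer: f₁ = f₀ · (v − u)/v = 43468 × (343 − 29)/343 ≈ 39793 Hz.
The reflection then acts as a moving source: f₂ = f₁ · v/(v + u) ≈ 36691 Hz.

36691 Hz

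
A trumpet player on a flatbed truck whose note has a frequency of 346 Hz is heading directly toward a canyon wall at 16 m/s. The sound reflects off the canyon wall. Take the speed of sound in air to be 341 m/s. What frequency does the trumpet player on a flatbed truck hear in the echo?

The canyon wall receives the sound from a moving source: f₁ = f₀ · v/(v − v_e) = 346 × 341/325 ≈ 363 Hz.
On the return leg the trumpet player on a flatbed truck is a moving observer: f₂ = f₁ · (v + v_e)/v = 363 × 357/341 ≈ 380 Hz.

380 Hz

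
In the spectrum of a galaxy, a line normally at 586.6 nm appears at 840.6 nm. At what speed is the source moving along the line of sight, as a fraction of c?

0.345c

λ'/λ₀ = 1.4330 > 1 (redshift), so the source is receding.
λ'/λ₀ = √((1 + β)/(1 − β)) for a receding source ⇒ β = (r² − 1)/(r² + 1) with r = λ'/λ₀.
β = (2.0535 − 1)/(2.0535 + 1) ≈ 0.345.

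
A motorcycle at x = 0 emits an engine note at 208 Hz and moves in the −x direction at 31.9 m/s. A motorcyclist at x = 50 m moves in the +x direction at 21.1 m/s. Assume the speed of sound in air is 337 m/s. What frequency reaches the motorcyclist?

The observer lies on the +x side, so the source is heading away from the observer and the observer is heading away from the source.
Both move, so f' = f · (v − v_o)/(v + v_s).
f' = 208 × (337 − 21.1)/(337 + 31.9) = 208 × 315.9/368.9 ≈ 178 Hz.

178 Hz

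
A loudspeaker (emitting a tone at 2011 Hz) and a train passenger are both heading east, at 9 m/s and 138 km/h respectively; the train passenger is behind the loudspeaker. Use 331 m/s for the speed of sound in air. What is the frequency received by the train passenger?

138 km/h = 38.33 m/s.
The train passenger is behind, so the loudspeaker is moving away from it while the train passenger is moving toward the loudspeaker.
With source receding and observer approaching, f' = f · (v + v_o)/(v + v_s).
f' = 2011 × (331 + 38.33)/(331 + 9) = 2011 × 369.33/340 ≈ 2184 Hz.

2184 Hz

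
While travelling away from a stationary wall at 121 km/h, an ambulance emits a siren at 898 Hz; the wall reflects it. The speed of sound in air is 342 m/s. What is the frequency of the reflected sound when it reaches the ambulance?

121 km/h = 33.61 m/s.
The wall receives the sound from a moving source: f₁ = f₀ · v/(v + v_e) = 898 × 342/375.61 ≈ 818 Hz.
On the return leg the ambulance is a moving observer: f₂ = f₁ · (v − v_e)/v = 818 × 308.39/342 ≈ 737 Hz.
Equivalently f₂ = f₀ · (v − v_e)/(v + v_e).

737 Hz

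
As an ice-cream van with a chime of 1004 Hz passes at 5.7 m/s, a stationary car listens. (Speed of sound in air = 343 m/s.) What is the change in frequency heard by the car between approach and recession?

Approaching: f₁ = f · v/(v − v_s) = 1004 × 343/337.3 ≈ 1021.0 Hz.
Receding: f₂ = f · v/(v + v_s) = 1004 × 343/348.7 ≈ 987.6 Hz.
Drop: f₁ − f₂ = 2f·v·v_s/(v² − v_s²) = 2 × 1004 × 343 × 5.7/(343² − 5.7²) ≈ 33.4 Hz.

33.4 Hz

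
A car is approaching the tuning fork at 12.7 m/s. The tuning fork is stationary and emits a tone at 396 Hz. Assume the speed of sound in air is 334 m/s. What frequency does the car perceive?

Only the observer moves, toward the source, so f' = f · (v + v_o)/v.
f' = 396 × (334 + 12.7)/334 = 396 × 346.7/334 ≈ 411 Hz.

411 Hz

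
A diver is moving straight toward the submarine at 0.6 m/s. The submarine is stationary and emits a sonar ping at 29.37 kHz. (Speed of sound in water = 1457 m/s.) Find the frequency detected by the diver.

Only the observer moves, toward the source, so f' = f · (v + v_o)/v.
f' = 29.37 × (1457 + 0.6)/1457 = 29.37 × 1457.6/1457 ≈ 29.4 kHz.

29.4 kHz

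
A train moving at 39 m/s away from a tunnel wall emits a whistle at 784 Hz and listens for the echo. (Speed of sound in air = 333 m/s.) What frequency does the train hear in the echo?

The tunnel wall receives the sound from a moving source: f₁ = f₀ · v/(v + v_e) = 784 × 333/372 ≈ 702 Hz.
On the return leg the train is a moving observer: f₂ = f₁ · (v − v_e)/v = 702 × 294/333 ≈ 620 Hz.
Equivalently f₂ = f₀ · (v − v_e)/(v + v_e).

620 Hz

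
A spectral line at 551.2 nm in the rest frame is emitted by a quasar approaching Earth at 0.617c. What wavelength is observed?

Relativistic Doppler for wavelength: λ' = λ₀ · √((1 − β)/(1 + β)).
λ' = 551.2 × √(0.3830/1.6170) = 551.2 × 0.48668 ≈ 268.3 nm.

268.3 nm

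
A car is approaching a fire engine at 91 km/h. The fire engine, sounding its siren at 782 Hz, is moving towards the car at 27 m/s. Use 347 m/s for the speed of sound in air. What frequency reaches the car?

91 km/h = 25.28 m/s.
With source approaching and observer approaching, f' = f · (v + v_o)/(v − v_s).
f' = 782 × (347 + 25.28)/(347 − 27) = 782 × 372.28/320 ≈ 910 Hz.

910 Hz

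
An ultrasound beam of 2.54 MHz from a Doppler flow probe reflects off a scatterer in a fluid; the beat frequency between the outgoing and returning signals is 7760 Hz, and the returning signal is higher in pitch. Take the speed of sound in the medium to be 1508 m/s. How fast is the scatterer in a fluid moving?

2.30 m/s

Double Doppler shift off a moving reflector: f₂ = f₀ · (v + u)/(v − u) (u > 0 toward emitter).
Returning signal is higher, so f₂ = f₀ + Δf = 2540000 + 7760 = 2547760 Hz.
Rearranging, u = v · (f₂ − f₀)/(f₂ + f₀) = 1508 × 7760/5087760 ≈ 2.30 m/s.
So the scatterer in a fluid is moving at 2.30 m/s toward the emitter.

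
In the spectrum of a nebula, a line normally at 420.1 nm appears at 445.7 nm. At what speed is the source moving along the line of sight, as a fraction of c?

λ'/λ₀ = 1.0609 > 1 (redshift), so the source is receding.
λ'/λ₀ = √((1 + β)/(1 − β)) for a receding source ⇒ β = (r² − 1)/(r² + 1) with r = λ'/λ₀.
β = (1.1256 − 1)/(1.1256 + 1) ≈ 0.059.

0.059c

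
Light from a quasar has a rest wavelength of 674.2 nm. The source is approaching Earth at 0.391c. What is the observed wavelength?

446.1 nm

Relativistic Doppler for wavelength: λ' = λ₀ · √((1 − β)/(1 + β)).
λ' = 674.2 × √(0.6090/1.3910) = 674.2 × 0.66168 ≈ 446.1 nm.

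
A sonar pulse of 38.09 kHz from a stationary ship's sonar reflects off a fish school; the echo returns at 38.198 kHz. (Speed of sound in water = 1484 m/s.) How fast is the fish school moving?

Double Doppler shift off a moving reflector: f₂ = f₀ · (v + u)/(v − u) (u > 0 toward emitter).
Rearranging, u = v · (f₂ − f₀)/(f₂ + f₀) = 1484 × 0.108/76.288 ≈ 2.10 m/s.
So the fish school is moving at 2.10 m/s toward the emitter.

2.10 m/s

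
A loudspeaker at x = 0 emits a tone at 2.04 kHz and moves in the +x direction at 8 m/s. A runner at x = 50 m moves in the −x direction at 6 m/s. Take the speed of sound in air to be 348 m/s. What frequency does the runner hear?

2.12 kHz

The observer lies on the +x side, so the source is heading toward the observer and the observer is heading toward the source.
Both move, so f' = f · (v + v_o)/(v − v_s).
f' = 2.04 × (348 + 6)/(348 − 8) = 2.04 × 354/340 ≈ 2.12 kHz.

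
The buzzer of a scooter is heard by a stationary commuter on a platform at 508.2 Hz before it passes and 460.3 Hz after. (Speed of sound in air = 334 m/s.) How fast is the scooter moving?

f₁/f₂ = (v + v_s)/(v − v_s), so v_s = v · (f₁ − f₂)/(f₁ + f₂).
v_s = 334 × (508.2 − 460.3)/(508.2 + 460.3) = 334 × 47.9/968.5 ≈ 16.5 m/s.

16.5 m/s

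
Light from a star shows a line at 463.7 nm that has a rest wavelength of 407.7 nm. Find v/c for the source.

0.128c

λ'/λ₀ = 1.1374 > 1 (redshift), so the source is receding.
λ'/λ₀ = √((1 + β)/(1 − β)) for a receding source ⇒ β = (r² − 1)/(r² + 1) with r = λ'/λ₀.
β = (1.2936 − 1)/(1.2936 + 1) ≈ 0.128.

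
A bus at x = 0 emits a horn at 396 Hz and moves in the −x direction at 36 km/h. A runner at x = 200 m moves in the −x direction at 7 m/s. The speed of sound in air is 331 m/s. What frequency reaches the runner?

393 Hz

36 km/h = 10 m/s.
The observer lies on the +x side, so the source is heading away from the observer and the observer is heading toward the source.
Both move, so f' = f · (v + v_o)/(v + v_s).
f' = 396 × (331 + 7)/(331 + 10) = 396 × 338/341 ≈ 393 Hz.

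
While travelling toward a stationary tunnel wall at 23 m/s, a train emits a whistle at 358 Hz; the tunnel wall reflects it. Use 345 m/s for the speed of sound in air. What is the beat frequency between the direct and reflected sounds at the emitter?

51.1 Hz

The tunnel wall receives the sound from a moving source: f₁ = f₀ · v/(v − v_e) = 358 × 345/322 ≈ 383.6 Hz.
On the return leg the train is a moving observer: f₂ = f₁ · (v + v_e)/v = 383.6 × 368/345 ≈ 409.1 Hz.
Beat against the emitted tone: |f₂ − f₀| = 2v_e·f₀/(v − v_e) = 2 × 23 × 358/322 ≈ 51.1 Hz.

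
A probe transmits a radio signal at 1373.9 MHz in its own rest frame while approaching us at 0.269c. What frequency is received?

Relativistic Doppler for frequency: f' = f₀ · √((1 + β)/(1 − β)).
f' = 1373.9 × √(1.2690/0.7310) = 1373.9 × 1.31757 ≈ 1810.2 MHz.

1810.2 MHz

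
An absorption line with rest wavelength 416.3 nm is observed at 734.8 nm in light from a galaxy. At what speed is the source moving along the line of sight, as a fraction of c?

0.514c

λ'/λ₀ = 1.7651 > 1 (redshift), so the source is receding.
λ'/λ₀ = √((1 + β)/(1 − β)) for a receding source ⇒ β = (r² − 1)/(r² + 1) with r = λ'/λ₀.
β = (3.1155 − 1)/(3.1155 + 1) ≈ 0.514.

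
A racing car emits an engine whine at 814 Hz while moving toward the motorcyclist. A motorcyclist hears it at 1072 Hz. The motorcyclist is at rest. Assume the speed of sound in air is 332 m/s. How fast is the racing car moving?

f' = f · v/(v − v_s) ⇒ v_s = v · |1 − f/f'|.
v_s = 332 × |1 − 814/1072| = 332 × 0.2407 ≈ 80 m/s.

80 m/s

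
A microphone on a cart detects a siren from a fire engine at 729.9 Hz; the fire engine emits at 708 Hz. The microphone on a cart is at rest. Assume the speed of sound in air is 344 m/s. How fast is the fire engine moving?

f' > f, so the fire engine is approaching.
f' = f · v/(v − v_s) ⇒ v_s = v · |1 − f/f'|.
v_s = 344 × |1 − 708/729.9| = 344 × 0.03 ≈ 10.3 m/s.

10.3 m/s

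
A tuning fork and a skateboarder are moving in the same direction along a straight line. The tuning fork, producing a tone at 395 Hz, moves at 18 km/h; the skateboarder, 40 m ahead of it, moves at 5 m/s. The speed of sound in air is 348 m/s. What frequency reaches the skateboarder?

395 Hz

18 km/h = 5 m/s.
The skateboarder is ahead, so the tuning fork is moving toward it while the skateboarder is moving away from the tuning fork.
General Doppler shift: f' = f · (v − v_o)/(v − v_s).
f' = 395 × (348 − 5)/(348 − 5) = 395 × 343/343 ≈ 395 Hz.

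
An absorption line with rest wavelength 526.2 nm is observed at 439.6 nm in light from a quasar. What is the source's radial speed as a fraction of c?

0.178

λ'/λ₀ = 0.8354 < 1 (blueshift), so the source is approaching.
λ'/λ₀ = √((1 − β)/(1 + β)) for an approaching source ⇒ β = (1 − r²)/(1 + r²) with r = λ'/λ₀.
β = (1 − 0.6979)/(1 + 0.6979) ≈ 0.178.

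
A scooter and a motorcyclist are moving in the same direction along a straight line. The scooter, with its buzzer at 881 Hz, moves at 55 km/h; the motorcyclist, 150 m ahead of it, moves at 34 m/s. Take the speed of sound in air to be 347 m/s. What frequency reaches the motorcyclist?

55 km/h = 15.28 m/s.
The motorcyclist is ahead, so the scooter is moving toward it while the motorcyclist is moving away from the scooter.
With source approaching and observer receding, f' = f · (v − v_o)/(v − v_s).
f' = 881 × (347 − 34)/(347 − 15.28) = 881 × 313/331.72 ≈ 831 Hz.

831 Hz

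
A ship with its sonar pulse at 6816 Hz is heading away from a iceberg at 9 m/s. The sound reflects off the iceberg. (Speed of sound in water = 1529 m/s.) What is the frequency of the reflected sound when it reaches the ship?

The iceberg receives the sound from a moving source: f₁ = f₀ · v/(v + v_e) = 6816 × 1529/1538 ≈ 6776 Hz.
On the return leg the ship is a moving observer: f₂ = f₁ · (v − v_e)/v = 6776 × 1520/1529 ≈ 6736 Hz.

6736 Hz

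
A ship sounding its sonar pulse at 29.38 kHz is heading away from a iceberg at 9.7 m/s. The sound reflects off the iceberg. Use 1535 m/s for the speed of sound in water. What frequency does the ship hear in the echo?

29.0 kHz

The iceberg receives the sound from a moving source: f₁ = f₀ · v/(v + v_e) = 29.38 × 1535/1544.7 ≈ 29.2 kHz.
On the return leg the ship is a moving observer: f₂ = f₁ · (v − v_e)/v = 29.2 × 1525.3/1535 ≈ 29.0 kHz.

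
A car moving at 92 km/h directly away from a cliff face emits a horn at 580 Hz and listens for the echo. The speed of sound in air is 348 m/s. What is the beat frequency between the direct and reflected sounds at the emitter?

79 Hz

92 km/h = 25.56 m/s.
The cliff face receives the sound from a moving source: f₁ = f₀ · v/(v + v_e) = 580 × 348/373.56 ≈ 540.3 Hz.
On the return leg the car is a moving observer: f₂ = f₁ · (v − v_e)/v = 540.3 × 322.44/348 ≈ 500.6 Hz.
Beat against the emitted tone: |f₂ − f₀| = 2v_e·f₀/(v + v_e) = 2 × 25.56 × 580/373.56 ≈ 79 Hz.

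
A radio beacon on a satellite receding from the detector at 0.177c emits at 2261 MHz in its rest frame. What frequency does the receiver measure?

1890.7 MHz

Relativistic Doppler for frequency: f' = f₀ · √((1 − β)/(1 + β)).
f' = 2261 × √(0.8230/1.1770) = 2261 × 0.83620 ≈ 1890.7 MHz.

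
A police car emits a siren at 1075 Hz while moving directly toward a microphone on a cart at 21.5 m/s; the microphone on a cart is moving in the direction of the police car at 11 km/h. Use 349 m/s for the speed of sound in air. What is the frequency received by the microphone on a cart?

1156 Hz

11 km/h = 3.056 m/s.
With source approaching and observer approaching, f' = f · (v + v_o)/(v − v_s).
f' = 1075 × (349 + 3.056)/(349 − 21.5) = 1075 × 352.06/327.5 ≈ 1156 Hz.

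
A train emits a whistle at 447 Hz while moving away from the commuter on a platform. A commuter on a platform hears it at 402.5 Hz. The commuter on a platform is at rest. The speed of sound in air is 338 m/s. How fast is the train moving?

37 m/s

f' = f · v/(v + v_s) ⇒ v_s = v · |1 − f/f'|.
v_s = 338 × |1 − 447/402.5| = 338 × 0.1106 ≈ 37 m/s.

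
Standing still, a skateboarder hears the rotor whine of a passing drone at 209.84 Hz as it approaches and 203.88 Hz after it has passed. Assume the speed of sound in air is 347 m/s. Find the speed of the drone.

5.0 m/s

f₁/f₂ = (v + v_s)/(v − v_s), so v_s = v · (f₁ − f₂)/(f₁ + f₂).
v_s = 347 × (209.84 − 203.88)/(209.84 + 203.88) = 347 × 5.96/413.72 ≈ 5.0 m/s.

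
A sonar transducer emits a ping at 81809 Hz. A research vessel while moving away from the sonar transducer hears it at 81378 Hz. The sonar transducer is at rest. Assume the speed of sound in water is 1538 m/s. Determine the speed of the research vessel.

f' = f · (v − v_o)/v ⇒ v_o = v · |f'/f − 1|.
v_o = 1538 × |81378/81809 − 1| = 1538 × 0.005268 ≈ 8.1 m/s.

8.1 m/s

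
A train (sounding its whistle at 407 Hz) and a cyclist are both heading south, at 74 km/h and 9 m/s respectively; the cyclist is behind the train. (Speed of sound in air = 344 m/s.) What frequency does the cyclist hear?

74 km/h = 20.56 m/s.
The cyclist is behind, so the train is moving away from it while the cyclist is moving toward the train.
General Doppler shift: f' = f · (v + v_o)/(v + v_s).
f' = 407 × (344 + 9)/(344 + 20.56) = 407 × 353/364.56 ≈ 394 Hz.

394 Hz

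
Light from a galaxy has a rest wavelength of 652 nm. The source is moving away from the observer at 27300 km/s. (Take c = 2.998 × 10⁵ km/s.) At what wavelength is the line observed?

β = v/c = 27300/299800 = 0.0911.
Relativistic Doppler for wavelength: λ' = λ₀ · √((1 + β)/(1 − β)).
λ' = 652 × √(1.0911/0.9089) = 652 × 1.09561 ≈ 714.3 nm.

714.3 nm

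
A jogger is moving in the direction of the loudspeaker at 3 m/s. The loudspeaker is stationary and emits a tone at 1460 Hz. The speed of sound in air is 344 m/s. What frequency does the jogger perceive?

Only the observer moves, toward the source, so f' = f · (v + v_o)/v.
f' = 1460 × (344 + 3)/344 = 1460 × 347/344 ≈ 1473 Hz.

1473 Hz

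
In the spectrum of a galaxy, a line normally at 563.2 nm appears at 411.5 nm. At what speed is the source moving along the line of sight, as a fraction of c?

0.304

λ'/λ₀ = 0.7306 < 1 (blueshift), so the source is approaching.
λ'/λ₀ = √((1 − β)/(1 + β)) for an approaching source ⇒ β = (1 − r²)/(1 + r²) with r = λ'/λ₀.
β = (1 − 0.5338)/(1 + 0.5338) ≈ 0.304.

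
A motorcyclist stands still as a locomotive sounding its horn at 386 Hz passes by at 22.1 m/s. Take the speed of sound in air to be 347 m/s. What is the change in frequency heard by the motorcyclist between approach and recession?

49.4 Hz

Approaching: f₁ = f · v/(v − v_s) = 386 × 347/324.9 ≈ 412.3 Hz.
Receding: f₂ = f · v/(v + v_s) = 386 × 347/369.1 ≈ 362.9 Hz.
Drop: f₁ − f₂ = 2f·v·v_s/(v² − v_s²) = 2 × 386 × 347 × 22.1/(347² − 22.1²) ≈ 49.4 Hz.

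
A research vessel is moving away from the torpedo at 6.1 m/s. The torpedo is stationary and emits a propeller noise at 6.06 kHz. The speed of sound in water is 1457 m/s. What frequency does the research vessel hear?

Moving observer, stationary source: f' = f · (v − v_o)/v.
f' = 6.06 × (1457 − 6.1)/1457 = 6.06 × 1450.9/1457 ≈ 6.03 kHz.

6.03 kHz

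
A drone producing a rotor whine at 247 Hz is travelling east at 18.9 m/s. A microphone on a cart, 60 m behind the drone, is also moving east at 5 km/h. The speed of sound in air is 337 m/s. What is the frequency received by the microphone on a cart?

235 Hz

5 km/h = 1.389 m/s.
The microphone on a cart is behind, so the drone is moving away from it while the microphone on a cart is moving toward the drone.
General Doppler shift: f' = f · (v + v_o)/(v + v_s).
f' = 247 × (337 + 1.389)/(337 + 18.9) = 247 × 338.39/355.9 ≈ 235 Hz.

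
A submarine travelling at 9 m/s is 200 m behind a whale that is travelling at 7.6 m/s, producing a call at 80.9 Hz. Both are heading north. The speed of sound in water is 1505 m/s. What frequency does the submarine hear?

81 Hz

The submarine is behind, so the whale is moving away from it while the submarine is moving toward the whale.
General Doppler shift: f' = f · (v + v_o)/(v + v_s).
f' = 80.9 × (1505 + 9)/(1505 + 7.6) = 80.9 × 1514/1512.6 ≈ 81 Hz.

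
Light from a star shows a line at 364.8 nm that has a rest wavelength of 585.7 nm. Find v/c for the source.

λ'/λ₀ = 0.6228 < 1 (blueshift), so the source is approaching.
λ'/λ₀ = √((1 − β)/(1 + β)) for an approaching source ⇒ β = (1 − r²)/(1 + r²) with r = λ'/λ₀.
β = (1 − 0.3879)/(1 + 0.3879) ≈ 0.441.

0.441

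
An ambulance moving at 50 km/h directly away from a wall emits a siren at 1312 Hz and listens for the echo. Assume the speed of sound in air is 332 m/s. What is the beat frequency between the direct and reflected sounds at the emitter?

50 km/h = 13.89 m/s.
The wall receives the sound from a moving source: f₁ = f₀ · v/(v + v_e) = 1312 × 332/345.89 ≈ 1259.3 Hz.
On the return leg the ambulance is a moving observer: f₂ = f₁ · (v − v_e)/v = 1259.3 × 318.11/332 ≈ 1206.6 Hz.
Equivalently f₂ = f₀ · (v − v_e)/(v + v_e).
Beat against the emitted tone: |f₂ − f₀| = 2v_e·f₀/(v + v_e) = 2 × 13.89 × 1312/345.89 ≈ 105 Hz.

105 Hz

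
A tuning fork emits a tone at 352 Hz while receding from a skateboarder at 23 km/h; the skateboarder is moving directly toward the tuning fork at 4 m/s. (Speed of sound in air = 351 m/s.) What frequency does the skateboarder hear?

350 Hz

23 km/h = 6.389 m/s.
With source receding and observer approaching, f' = f · (v + v_o)/(v + v_s).
f' = 352 × (351 + 4)/(351 + 6.389) = 352 × 355/357.39 ≈ 350 Hz.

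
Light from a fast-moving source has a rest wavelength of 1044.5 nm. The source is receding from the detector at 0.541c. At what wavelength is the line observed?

Relativistic Doppler for wavelength: λ' = λ₀ · √((1 + β)/(1 − β)).
λ' = 1044.5 × √(1.5410/0.4590) = 1044.5 × 1.83229 ≈ 1913.8 nm.

1913.8 nm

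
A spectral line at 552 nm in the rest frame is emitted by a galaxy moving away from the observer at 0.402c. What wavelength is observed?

845.2 nm

Relativistic Doppler for wavelength: λ' = λ₀ · √((1 + β)/(1 − β)).
λ' = 552 × √(1.4020/0.5980) = 552 × 1.53117 ≈ 845.2 nm.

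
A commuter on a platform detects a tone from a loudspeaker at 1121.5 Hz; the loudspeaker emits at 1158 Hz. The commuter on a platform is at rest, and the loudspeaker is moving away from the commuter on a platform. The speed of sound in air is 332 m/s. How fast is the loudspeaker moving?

f' = f · v/(v + v_s) ⇒ v_s = v · |1 − f/f'|.
v_s = 332 × |1 − 1158/1121.5| = 332 × 0.03255 ≈ 10.8 m/s.

10.8 m/s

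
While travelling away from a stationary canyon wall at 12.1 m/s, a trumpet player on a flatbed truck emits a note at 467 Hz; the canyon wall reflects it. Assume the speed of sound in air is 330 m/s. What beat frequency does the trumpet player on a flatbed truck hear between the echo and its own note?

The canyon wall receives the sound from a moving source: f₁ = f₀ · v/(v + v_e) = 467 × 330/342.1 ≈ 450.5 Hz.
On the return leg the trumpet player on a flatbed truck is a moving observer: f₂ = f₁ · (v − v_e)/v = 450.5 × 317.9/330 ≈ 434.0 Hz.
Equivalently f₂ = f₀ · (v − v_e)/(v + v_e).
Beat against the emitted tone: |f₂ − f₀| = 2v_e·f₀/(v + v_e) = 2 × 12.1 × 467/342.1 ≈ 33.0 Hz.

33.0 Hz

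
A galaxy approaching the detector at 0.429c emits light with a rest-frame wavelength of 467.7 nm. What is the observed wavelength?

295.6 nm

Relativistic Doppler for wavelength: λ' = λ₀ · √((1 − β)/(1 + β)).
λ' = 467.7 × √(0.5710/1.4290) = 467.7 × 0.63212 ≈ 295.6 nm.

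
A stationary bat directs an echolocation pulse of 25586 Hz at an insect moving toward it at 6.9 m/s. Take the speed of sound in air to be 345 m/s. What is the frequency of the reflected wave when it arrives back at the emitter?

26630 Hz

At the insect (a moving observer), f₁ = f₀ · (v + u)/v = 25586 × 351.9/345 ≈ 26098 Hz.
On reflection it acts as a source moving toward the stationary detector: f₂ = f₁ · v/(v − u) = 26098 × 345/338.1 ≈ 26630 Hz.
Equivalently f₂ = f₀ · (v + u)/(v − u).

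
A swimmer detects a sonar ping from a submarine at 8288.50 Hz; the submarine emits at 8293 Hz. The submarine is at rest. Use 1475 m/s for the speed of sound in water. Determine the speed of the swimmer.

0.80 m/s

f' < f, so the swimmer is receding.
f' = f · (v − v_o)/v ⇒ v_o = v · |f'/f − 1|.
v_o = 1475 × |8288.50/8293 − 1| = 1475 × 0.0005426 ≈ 0.80 m/s.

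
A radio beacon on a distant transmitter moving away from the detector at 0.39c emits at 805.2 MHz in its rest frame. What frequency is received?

533.4 MHz

Relativistic Doppler for frequency: f' = f₀ · √((1 − β)/(1 + β)).
f' = 805.2 × √(0.6100/1.3900) = 805.2 × 0.66246 ≈ 533.4 MHz.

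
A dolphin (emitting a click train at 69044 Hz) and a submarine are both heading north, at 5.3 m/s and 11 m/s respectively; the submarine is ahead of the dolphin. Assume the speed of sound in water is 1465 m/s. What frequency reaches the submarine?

The submarine is ahead, so the dolphin is moving toward it while the submarine is moving away from the dolphin.
With source approaching and observer receding, f' = f · (v − v_o)/(v − v_s).
f' = 69044 × (1465 − 11)/(1465 − 5.3) = 69044 × 1454/1459.7 ≈ 68774 Hz.

68774 Hz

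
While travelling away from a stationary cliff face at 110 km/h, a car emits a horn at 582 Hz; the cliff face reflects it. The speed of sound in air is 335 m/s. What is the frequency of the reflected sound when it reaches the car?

485 Hz

110 km/h = 30.56 m/s.
The cliff face receives the sound from a moving source: f₁ = f₀ · v/(v + v_e) = 582 × 335/365.56 ≈ 533 Hz.
On the return leg the car is a moving observer: f₂ = f₁ · (v − v_e)/v = 533 × 304.44/335 ≈ 485 Hz.
Equivalently f₂ = f₀ · (v − v_e)/(v + v_e).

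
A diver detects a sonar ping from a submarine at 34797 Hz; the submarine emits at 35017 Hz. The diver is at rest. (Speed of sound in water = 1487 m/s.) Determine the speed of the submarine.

9.4 m/s

f' < f, so the submarine is receding.
f' = f · v/(v + v_s) ⇒ v_s = v · |1 − f/f'|.
v_s = 1487 × |1 − 35017/34797| = 1487 × 0.006322 ≈ 9.4 m/s.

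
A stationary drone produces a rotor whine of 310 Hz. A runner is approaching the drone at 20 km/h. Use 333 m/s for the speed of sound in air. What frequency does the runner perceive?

20 km/h = 5.556 m/s.
Moving observer, stationary source: f' = f · (v + v_o)/v.
f' = 310 × (333 + 5.556)/333 = 310 × 338.56/333 ≈ 315 Hz.

315 Hz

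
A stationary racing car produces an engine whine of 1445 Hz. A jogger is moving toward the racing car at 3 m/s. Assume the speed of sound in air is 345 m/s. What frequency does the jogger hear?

Only the observer moves, toward the source, so f' = f · (v + v_o)/v.
f' = 1445 × (345 + 3)/345 = 1445 × 348/345 ≈ 1458 Hz.

1458 Hz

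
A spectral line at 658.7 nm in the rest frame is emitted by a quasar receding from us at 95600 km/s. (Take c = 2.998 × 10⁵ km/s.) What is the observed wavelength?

β = v/c = 95600/299800 = 0.3189.
Relativistic Doppler for wavelength: λ' = λ₀ · √((1 + β)/(1 − β)).
λ' = 658.7 × √(1.3189/0.6811) = 658.7 × 1.39152 ≈ 916.6 nm.

916.6 nm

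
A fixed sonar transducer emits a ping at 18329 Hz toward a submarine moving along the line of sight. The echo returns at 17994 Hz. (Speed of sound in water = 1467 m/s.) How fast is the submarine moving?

13.5 m/s

Double Doppler shift off a moving reflector: f₂ = f₀ · (v + u)/(v − u) (u > 0 toward emitter).
Rearranging, u = v · (f₂ − f₀)/(f₂ + f₀) = 1467 × -335/36323 ≈ -13.5 m/s.
So the submarine is moving at 13.5 m/s away from the emitter.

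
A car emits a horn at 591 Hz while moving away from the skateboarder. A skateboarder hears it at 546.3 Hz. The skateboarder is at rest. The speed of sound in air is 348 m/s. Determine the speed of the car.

f' = f · v/(v + v_s) ⇒ v_s = v · |1 − f/f'|.
v_s = 348 × |1 − 591/546.3| = 348 × 0.08182 ≈ 28 m/s.

28 m/s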